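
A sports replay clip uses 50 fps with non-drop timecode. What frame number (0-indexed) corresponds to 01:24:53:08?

frame 254658

Total seconds to the label: (1 × 3600 + 24 × 60 + 53) = 5093.
Frame index = 5093 × 50 + 8 = 254658.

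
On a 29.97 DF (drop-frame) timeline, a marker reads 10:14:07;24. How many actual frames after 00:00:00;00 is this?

1104328

Complete 10-minute blocks: 61, each 17982 frames → 1096902.
Remaining 4 whole minutes in the current block: 1800 + 3 × 1798 = 7194 frames.
Within the current minute: 7 × 30 + 24 − 2 = 232 (labels ;00/;01 skipped at this minute). Total = 1096902 + 7194 + 232 = 1104328.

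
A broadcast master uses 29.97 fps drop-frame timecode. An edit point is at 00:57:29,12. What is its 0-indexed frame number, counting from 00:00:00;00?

As if non-drop at 30 labels/s: (0 × 3600 + 57 × 60 + 29) × 30 + 12 = 103482.
Minute boundaries passed: 57; those not divisible by 10: 57 − 5 = 52; dropped labels = 2 × 52 = 104.
Actual frame index = 103482 − 104 = 103378.

103378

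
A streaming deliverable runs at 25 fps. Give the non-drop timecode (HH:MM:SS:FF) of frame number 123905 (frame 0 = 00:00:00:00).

01:22:36:05

123905 ÷ 25 = 4956 full seconds, remainder 5 frames.
4956 s = 1 h 22 min 36 s.
Timecode: 01:22:36:05.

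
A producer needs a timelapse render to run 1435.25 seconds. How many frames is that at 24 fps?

34446 frames

Frames = 1435.25 × 24 = 34446.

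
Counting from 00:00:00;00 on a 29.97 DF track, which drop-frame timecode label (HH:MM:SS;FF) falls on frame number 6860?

Each 10-minute DF block holds 10 × 60 × 30 − 9 × 2 = 17982 frames. 6860 ÷ 17982 → 0 full blocks, remainder 6860.
Within the partial block the first minute is 1800 frames and each further minute 1798, so 3 further minute boundaries passed. Total skipped labels = 18 × 0 + 2 × 3 = 6.
Non-drop label index = 6860 + 6 = 6866; at 30 labels/s that is 00:03:48:26, i.e. DF 00:03:48;26.

00:03:48;26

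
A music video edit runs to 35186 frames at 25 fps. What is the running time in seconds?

Running time = 35186 / (25) = 1407.44 s.

1407.44 seconds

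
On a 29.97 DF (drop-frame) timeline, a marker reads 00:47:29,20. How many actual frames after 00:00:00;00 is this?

Complete 10-minute blocks: 4, each 17982 frames → 71928.
Remaining 7 whole minutes in the current block: 1800 + 6 × 1798 = 12588 frames.
Within the current minute: 29 × 30 + 20 − 2 = 888 (labels ;00/;01 skipped at this minute). Total = 71928 + 12588 + 888 = 85404.

85404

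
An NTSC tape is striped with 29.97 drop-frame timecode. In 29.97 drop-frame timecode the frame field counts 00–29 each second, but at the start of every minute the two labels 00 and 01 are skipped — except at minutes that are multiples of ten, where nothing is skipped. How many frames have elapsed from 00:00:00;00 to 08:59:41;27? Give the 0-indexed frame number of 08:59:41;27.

970485

Complete 10-minute blocks: 53, each 17982 frames → 953046.
Remaining 9 whole minutes in the current block: 1800 + 8 × 1798 = 16184 frames.
Within the current minute: 41 × 30 + 27 − 2 = 1255 (labels ;00/;01 skipped at this minute). Total = 953046 + 16184 + 1255 = 970485.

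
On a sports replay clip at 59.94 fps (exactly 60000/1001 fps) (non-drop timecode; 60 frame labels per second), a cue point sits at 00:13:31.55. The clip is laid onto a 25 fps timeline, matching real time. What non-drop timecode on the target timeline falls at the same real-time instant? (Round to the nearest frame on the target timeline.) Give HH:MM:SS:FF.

Source frame index: (0×3600 + 13×60 + 31) × 60 + 55 = 48715.
Real time: 48715 / (60000/1001) = 9752743/12000 s.
Target frame: (9752743/12000) × (25) = 9752743/480 ≈ 20318.215 → 20318.
At 25 labels/s: frame 20318 → 00:13:32:18.

00:13:32:18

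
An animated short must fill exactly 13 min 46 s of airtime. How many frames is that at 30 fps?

13 min 46 s = 826 s.
Frames = 826 × 30 = 24780.

24780 frames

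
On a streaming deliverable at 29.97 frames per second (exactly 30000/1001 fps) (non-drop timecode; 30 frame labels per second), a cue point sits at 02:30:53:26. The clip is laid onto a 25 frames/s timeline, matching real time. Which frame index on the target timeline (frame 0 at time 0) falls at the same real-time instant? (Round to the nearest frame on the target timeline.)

Source frame index: (2×3600 + 30×60 + 53) × 30 + 26 = 271616.
Real time: 271616 / (30000/1001) = 16992976/1875 s.
Target frame: (16992976/1875) × (25) = 16992976/75 ≈ 226573.013 → 226573.

frame 226573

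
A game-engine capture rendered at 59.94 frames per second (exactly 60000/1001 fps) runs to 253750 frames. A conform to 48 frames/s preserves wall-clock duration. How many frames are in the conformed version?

203203 frames

Target frames = source frames × (target rate / source rate) = 253750 × (48)/(60000/1001) = 253750 × 1001/1250 = 203203.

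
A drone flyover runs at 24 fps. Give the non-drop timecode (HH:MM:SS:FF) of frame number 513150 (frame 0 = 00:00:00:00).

513150 ÷ 24 = 21381 full seconds, remainder 6 frames.
21381 s = 5 h 56 min 21 s.
Timecode: 05:56:21:06.

05:56:21:06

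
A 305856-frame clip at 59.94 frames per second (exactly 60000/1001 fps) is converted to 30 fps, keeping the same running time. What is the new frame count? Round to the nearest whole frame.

Frames at target rate = 305856 × (30) / (60000/1001) = 19135116/125 ≈ 153080.928.
Nearest whole frame: 153081.

153081 frames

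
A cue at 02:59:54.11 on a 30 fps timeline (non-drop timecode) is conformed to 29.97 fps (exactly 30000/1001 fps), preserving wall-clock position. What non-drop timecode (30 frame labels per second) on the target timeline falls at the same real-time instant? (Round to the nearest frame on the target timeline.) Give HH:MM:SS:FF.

02:59:43:17

Source frame index: (2×3600 + 59×60 + 54) × 30 + 11 = 323831.
Real time: 323831 / (30) = 323831/30 s.
Target frame: (323831/30) × (30000/1001) = 323831000/1001 ≈ 323507.493 → 323507.
At 30 labels/s: frame 323507 → 02:59:43:17.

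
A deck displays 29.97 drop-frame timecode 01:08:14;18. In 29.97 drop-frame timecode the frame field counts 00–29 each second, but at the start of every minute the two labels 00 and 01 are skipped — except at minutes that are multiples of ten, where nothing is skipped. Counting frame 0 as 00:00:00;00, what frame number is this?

Complete 10-minute blocks: 6, each 17982 frames → 107892.
Remaining 8 whole minutes in the current block: 1800 + 7 × 1798 = 14386 frames.
Within the current minute: 14 × 30 + 18 − 2 = 436 (labels ;00/;01 skipped at this minute). Total = 107892 + 14386 + 436 = 122714.

122714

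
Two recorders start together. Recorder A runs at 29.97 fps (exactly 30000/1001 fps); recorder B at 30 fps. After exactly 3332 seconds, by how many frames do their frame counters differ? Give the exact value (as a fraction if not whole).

14280/143 frames

A emits 30000/1001 × 3332 = 14280000/143 frames; B emits 30 × 3332 = 99960.
Difference = 14280/143 frames (≈ 99.8601); B is ahead of A.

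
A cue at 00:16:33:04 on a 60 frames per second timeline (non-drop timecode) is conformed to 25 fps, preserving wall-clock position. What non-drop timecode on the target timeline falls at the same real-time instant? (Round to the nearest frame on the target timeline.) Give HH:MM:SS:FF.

Source frame index: (0×3600 + 16×60 + 33) × 60 + 4 = 59584.
Real time: 59584 / (60) = 14896/15 s.
Target frame: (14896/15) × (25) = 74480/3 ≈ 24826.667 → 24827.
At 25 labels/s: frame 24827 → 00:16:33:02.

00:16:33:02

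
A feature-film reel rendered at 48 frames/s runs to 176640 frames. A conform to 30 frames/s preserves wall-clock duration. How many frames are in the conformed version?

110400 frames

Target frames = source frames × (target rate / source rate) = 176640 × (30)/(48) = 176640 × 5/8 = 110400.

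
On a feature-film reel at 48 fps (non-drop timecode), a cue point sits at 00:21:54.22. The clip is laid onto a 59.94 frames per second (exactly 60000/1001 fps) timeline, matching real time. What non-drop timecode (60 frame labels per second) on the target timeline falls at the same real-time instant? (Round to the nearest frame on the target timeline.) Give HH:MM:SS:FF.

Source frame index: (0×3600 + 21×60 + 54) × 48 + 22 = 63094.
Real time: 63094 / (48) = 31547/24 s.
Target frame: (31547/24) × (60000/1001) = 78867500/1001 ≈ 78788.711 → 78789.
At 60 labels/s: frame 78789 → 00:21:53:09.

00:21:53:09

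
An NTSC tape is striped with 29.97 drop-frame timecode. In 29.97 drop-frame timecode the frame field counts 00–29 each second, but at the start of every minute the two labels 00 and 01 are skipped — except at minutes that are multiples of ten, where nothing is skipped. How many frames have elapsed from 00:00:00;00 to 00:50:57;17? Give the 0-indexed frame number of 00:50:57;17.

91637

Complete 10-minute blocks: 5, each 17982 frames → 89910.
Remaining 0 whole minutes in the current block: 0 frames.
Within the current minute: 57 × 30 + 17 = 1727. Total = 89910 + 0 + 1727 = 91637.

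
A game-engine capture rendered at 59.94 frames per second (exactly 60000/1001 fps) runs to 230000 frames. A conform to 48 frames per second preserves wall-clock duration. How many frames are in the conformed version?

184184 frames

Target frames = source frames × (target rate / source rate) = 230000 × (48)/(60000/1001) = 230000 × 1001/1250 = 184184.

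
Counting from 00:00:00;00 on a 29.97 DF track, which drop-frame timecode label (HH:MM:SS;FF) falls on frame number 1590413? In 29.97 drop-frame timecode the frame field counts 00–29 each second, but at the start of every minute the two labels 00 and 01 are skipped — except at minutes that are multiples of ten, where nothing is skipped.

Each 10-minute DF block holds 10 × 60 × 30 − 9 × 2 = 17982 frames. 1590413 ÷ 17982 → 88 full blocks, remainder 7997.
Within the partial block the first minute is 1800 frames and each further minute 1798, so 4 further minute boundaries passed. Total skipped labels = 18 × 88 + 2 × 4 = 1592.
Non-drop label index = 1590413 + 1592 = 1592005; at 30 labels/s that is 14:44:26:25, i.e. DF 14:44:26;25.

14:44:26;25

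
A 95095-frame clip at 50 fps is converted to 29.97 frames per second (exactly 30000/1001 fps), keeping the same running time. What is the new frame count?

57000 frames

Target frames = source frames × (target rate / source rate) = 95095 × (30000/1001)/(50) = 95095 × 600/1001 = 57000.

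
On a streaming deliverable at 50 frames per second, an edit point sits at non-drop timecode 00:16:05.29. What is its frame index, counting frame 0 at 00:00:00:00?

48279

Total seconds to the label: (0 × 3600 + 16 × 60 + 5) = 965.
Frame index = 965 × 50 + 29 = 48279.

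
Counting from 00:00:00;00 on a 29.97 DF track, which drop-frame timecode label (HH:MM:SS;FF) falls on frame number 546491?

Each 10-minute DF block holds 10 × 60 × 30 − 9 × 2 = 17982 frames. 546491 ÷ 17982 → 30 full blocks, remainder 7031.
Within the partial block the first minute is 1800 frames and each further minute 1798, so 3 further minute boundaries passed. Total skipped labels = 18 × 30 + 2 × 3 = 546.
Non-drop label index = 546491 + 546 = 547037; at 30 labels/s that is 05:03:54:17, i.e. DF 05:03:54;17.

05:03:54;17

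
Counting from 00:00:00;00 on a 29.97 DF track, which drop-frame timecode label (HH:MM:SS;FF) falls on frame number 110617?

Ten DF minutes hold 17982 frames, so frame 110617 lies in block 6 (frames 107892–125873) with 2725 frames into that block.
The block's first minute is 1800 frames and the rest 1798 each; 2725 frames reaches minute 1, so 6 × 18 + 1 × 2 = 110 labels have been skipped so far.
Adding those back, label number 110617 + 110 = 110727 at 30 labels/s is 3690 s + 27 f = 1 h 1 min 30 s frame 27, i.e. 01:01:30;27.

01:01:30;27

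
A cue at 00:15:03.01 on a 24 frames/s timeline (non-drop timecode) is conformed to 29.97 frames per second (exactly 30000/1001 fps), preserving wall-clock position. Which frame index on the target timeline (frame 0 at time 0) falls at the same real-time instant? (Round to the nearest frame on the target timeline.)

Source frame index: (0×3600 + 15×60 + 3) × 24 + 1 = 21673.
Real time: 21673 / (24) = 21673/24 s.
Target frame: (21673/24) × (30000/1001) = 27091250/1001 ≈ 27064.186 → 27064.

frame 27064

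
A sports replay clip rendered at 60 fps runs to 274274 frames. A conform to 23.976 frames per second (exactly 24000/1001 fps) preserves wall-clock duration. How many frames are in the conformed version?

Target frames = source frames × (target rate / source rate) = 274274 × (24000/1001)/(60) = 274274 × 400/1001 = 109600.

109600 frames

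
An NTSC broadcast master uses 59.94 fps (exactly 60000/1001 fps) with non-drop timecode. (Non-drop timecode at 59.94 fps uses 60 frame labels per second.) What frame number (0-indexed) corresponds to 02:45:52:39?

frame 597159

Total seconds to the label: (2 × 3600 + 45 × 60 + 52) = 9952.
Frame index = 9952 × 60 + 39 = 597159.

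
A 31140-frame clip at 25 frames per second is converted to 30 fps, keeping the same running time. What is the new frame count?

37368 frames

Target frames = source frames × (target rate / source rate) = 31140 × (30)/(25) = 31140 × 6/5 = 37368.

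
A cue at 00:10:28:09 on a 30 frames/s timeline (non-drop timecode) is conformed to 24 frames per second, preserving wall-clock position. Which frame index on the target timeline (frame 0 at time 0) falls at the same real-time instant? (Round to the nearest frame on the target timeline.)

frame 15079

Source frame index: (0×3600 + 10×60 + 28) × 30 + 9 = 18849.
Real time: 18849 / (30) = 6283/10 s.
Target frame: (6283/10) × (24) = 75396/5 ≈ 15079.200 → 15079.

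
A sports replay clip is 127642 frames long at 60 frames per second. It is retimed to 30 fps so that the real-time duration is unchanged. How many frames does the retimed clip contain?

Target frames = source frames × (target rate / source rate) = 127642 × (30)/(60) = 127642 × 1/2 = 63821.

63821 frames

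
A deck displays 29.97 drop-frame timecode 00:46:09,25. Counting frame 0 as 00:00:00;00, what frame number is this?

83011

As if non-drop at 30 labels/s: (0 × 3600 + 46 × 60 + 9) × 30 + 25 = 83095.
Minute boundaries passed: 46; those not divisible by 10: 46 − 4 = 42; dropped labels = 2 × 42 = 84.
Actual frame index = 83095 − 84 = 83011.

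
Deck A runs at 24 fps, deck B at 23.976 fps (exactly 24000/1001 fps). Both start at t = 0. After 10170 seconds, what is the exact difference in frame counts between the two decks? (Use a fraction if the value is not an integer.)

244080/1001 frames

A emits 24 × 10170 = 244080 frames; B emits 24000/1001 × 10170 = 244080000/1001.
Difference = 244080/1001 frames (≈ 243.8362); B is behind A.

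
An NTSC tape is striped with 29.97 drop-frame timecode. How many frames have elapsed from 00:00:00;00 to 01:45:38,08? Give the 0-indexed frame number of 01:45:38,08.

As if non-drop at 30 labels/s: (1 × 3600 + 45 × 60 + 38) × 30 + 8 = 190148.
Minute boundaries passed: 105; those not divisible by 10: 105 − 10 = 95; dropped labels = 2 × 95 = 190.
Actual frame index = 190148 − 190 = 189958.

189958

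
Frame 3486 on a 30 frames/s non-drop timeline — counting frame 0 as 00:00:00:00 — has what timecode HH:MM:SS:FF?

00:01:56:06

3486 ÷ 30 = 116 full seconds, remainder 6 frames.
116 s = 0 h 1 min 56 s.
Timecode: 00:01:56:06.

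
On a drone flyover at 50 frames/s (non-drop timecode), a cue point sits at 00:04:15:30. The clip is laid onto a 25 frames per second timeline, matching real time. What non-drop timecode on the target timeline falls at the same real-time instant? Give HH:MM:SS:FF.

Source frame index: (0×3600 + 4×60 + 15) × 50 + 30 = 12780.
Real time: 12780 / (50) = 1278/5 s.
Target frame: (1278/5) × (25) = 6390.
At 25 labels/s: frame 6390 → 00:04:15:15.

00:04:15:15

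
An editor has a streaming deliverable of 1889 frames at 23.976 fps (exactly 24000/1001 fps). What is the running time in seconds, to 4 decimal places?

78.7870 seconds

Running time = 1889 × 1001/24000 = 1890889/24000 s ≈ 78.7870 s.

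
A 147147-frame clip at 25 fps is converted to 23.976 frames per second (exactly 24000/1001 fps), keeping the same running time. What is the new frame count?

Target frames = source frames × (target rate / source rate) = 147147 × (24000/1001)/(25) = 147147 × 960/1001 = 141120.

141120 frames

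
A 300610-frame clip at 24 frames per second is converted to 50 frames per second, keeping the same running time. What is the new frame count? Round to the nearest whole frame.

Frames at target rate = 300610 × (50) / (24) = 3757625/6 ≈ 626270.833.
Nearest whole frame: 626271.

626271 frames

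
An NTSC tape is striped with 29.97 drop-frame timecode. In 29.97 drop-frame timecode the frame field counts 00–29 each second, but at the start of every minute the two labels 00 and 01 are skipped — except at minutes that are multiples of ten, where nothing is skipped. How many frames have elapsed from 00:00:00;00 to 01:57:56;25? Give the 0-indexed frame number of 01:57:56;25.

Complete 10-minute blocks: 11, each 17982 frames → 197802.
Remaining 7 whole minutes in the current block: 1800 + 6 × 1798 = 12588 frames.
Within the current minute: 56 × 30 + 25 − 2 = 1703 (labels ;00/;01 skipped at this minute). Total = 197802 + 12588 + 1703 = 212093.

212093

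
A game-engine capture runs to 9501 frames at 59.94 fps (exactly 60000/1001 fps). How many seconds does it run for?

Running time = 9501 / (60000/1001) = 158.50835 s.

158.50835 seconds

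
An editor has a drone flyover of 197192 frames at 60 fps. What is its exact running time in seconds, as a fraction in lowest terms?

49298/15 seconds

Running time = 197192 ÷ (60) = 197192 × 1/60 = 49298/15 s.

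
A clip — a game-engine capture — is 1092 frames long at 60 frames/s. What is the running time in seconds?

Running time = 1092 / (60) = 18.2 s.

18.2 seconds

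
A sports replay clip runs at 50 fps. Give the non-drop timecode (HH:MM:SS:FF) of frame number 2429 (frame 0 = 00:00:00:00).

00:00:48:29

2429 ÷ 50 = 48 full seconds, remainder 29 frames.
48 s = 0 h 0 min 48 s.
Timecode: 00:00:48:29.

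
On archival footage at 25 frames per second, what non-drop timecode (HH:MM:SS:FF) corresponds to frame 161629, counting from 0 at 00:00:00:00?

161629 ÷ 25 = 6465 full seconds, remainder 4 frames.
6465 s = 1 h 47 min 45 s.
Timecode: 01:47:45:04.

01:47:45:04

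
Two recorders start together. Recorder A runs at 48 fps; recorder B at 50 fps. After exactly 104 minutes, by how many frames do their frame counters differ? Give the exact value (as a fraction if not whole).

12480 frames

104 min = 6240 s.
A emits 48 × 6240 = 299520 frames; B emits 50 × 6240 = 312000.
Difference = 12480 frames; B is ahead of A.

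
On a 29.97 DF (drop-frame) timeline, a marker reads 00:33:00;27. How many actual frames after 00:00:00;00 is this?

59367

As if non-drop at 30 labels/s: (0 × 3600 + 33 × 60 + 0) × 30 + 27 = 59427.
Minute boundaries passed: 33; those not divisible by 10: 33 − 3 = 30; dropped labels = 2 × 30 = 60.
Actual frame index = 59427 − 60 = 59367.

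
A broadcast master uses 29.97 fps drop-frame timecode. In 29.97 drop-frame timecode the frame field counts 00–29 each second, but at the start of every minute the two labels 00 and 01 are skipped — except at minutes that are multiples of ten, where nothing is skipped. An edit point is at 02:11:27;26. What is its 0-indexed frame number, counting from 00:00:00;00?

As if non-drop at 30 labels/s: (2 × 3600 + 11 × 60 + 27) × 30 + 26 = 236636.
Minute boundaries passed: 131; those not divisible by 10: 131 − 13 = 118; dropped labels = 2 × 118 = 236.
Actual frame index = 236636 − 236 = 236400.

236400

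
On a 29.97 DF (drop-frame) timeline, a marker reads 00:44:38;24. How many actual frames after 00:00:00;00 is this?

Complete 10-minute blocks: 4, each 17982 frames → 71928.
Remaining 4 whole minutes in the current block: 1800 + 3 × 1798 = 7194 frames.
Within the current minute: 38 × 30 + 24 − 2 = 1162 (labels ;00/;01 skipped at this minute). Total = 71928 + 7194 + 1162 = 80284.

80284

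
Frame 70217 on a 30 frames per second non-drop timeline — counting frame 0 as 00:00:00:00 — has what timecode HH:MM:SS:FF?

00:39:00:17

70217 ÷ 30 = 2340 full seconds, remainder 17 frames.
2340 s = 0 h 39 min 0 s.
Timecode: 00:39:00:17.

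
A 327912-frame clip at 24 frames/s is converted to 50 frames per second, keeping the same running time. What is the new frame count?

683150 frames

Target frames = source frames × (target rate / source rate) = 327912 × (50)/(24) = 327912 × 25/12 = 683150.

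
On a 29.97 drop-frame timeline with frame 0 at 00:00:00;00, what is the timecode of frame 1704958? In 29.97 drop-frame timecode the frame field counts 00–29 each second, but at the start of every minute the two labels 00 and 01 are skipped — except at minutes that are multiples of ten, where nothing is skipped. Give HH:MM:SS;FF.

Each 10-minute DF block holds 10 × 60 × 30 − 9 × 2 = 17982 frames. 1704958 ÷ 17982 → 94 full blocks, remainder 14650.
Within the partial block the first minute is 1800 frames and each further minute 1798, so 8 further minute boundaries passed. Total skipped labels = 18 × 94 + 2 × 8 = 1708.
Non-drop label index = 1704958 + 1708 = 1706666; at 30 labels/s that is 15:48:08:26, i.e. DF 15:48:08;26.

15:48:08;26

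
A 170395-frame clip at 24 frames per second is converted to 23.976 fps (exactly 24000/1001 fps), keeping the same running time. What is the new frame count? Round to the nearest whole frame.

170225 frames

Frames at target rate = 170395 × (24000/1001) / (24) = 170395000/1001 ≈ 170224.775.
Nearest whole frame: 170225.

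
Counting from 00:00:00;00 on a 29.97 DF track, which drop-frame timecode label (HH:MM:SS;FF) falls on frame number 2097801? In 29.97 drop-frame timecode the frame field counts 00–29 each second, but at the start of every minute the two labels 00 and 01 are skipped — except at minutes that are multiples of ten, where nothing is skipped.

Each 10-minute DF block holds 10 × 60 × 30 − 9 × 2 = 17982 frames. 2097801 ÷ 17982 → 116 full blocks, remainder 11889.
Within the partial block the first minute is 1800 frames and each further minute 1798, so 6 further minute boundaries passed. Total skipped labels = 18 × 116 + 2 × 6 = 2100.
Non-drop label index = 2097801 + 2100 = 2099901; at 30 labels/s that is 19:26:36:21, i.e. DF 19:26:36;21.

19:26:36;21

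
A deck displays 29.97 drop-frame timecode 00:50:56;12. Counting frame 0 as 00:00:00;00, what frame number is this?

As if non-drop at 30 labels/s: (0 × 3600 + 50 × 60 + 56) × 30 + 12 = 91692.
Minute boundaries passed: 50; those not divisible by 10: 50 − 5 = 45; dropped labels = 2 × 45 = 90.
Actual frame index = 91692 − 90 = 91602.

91602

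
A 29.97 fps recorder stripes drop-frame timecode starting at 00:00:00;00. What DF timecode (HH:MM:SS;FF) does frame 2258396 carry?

Ten DF minutes hold 17982 frames, so frame 2258396 lies in block 125 (frames 2247750–2265731) with 10646 frames into that block.
The block's first minute is 1800 frames and the rest 1798 each; 10646 frames reaches minute 5, so 125 × 18 + 5 × 2 = 2260 labels have been skipped so far.
Adding those back, label number 2258396 + 2260 = 2260656 at 30 labels/s is 75355 s + 6 f = 20 h 55 min 55 s frame 6, i.e. 20:55:55;06.

20:55:55;06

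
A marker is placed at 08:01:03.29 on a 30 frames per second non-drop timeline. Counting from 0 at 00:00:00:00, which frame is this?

frame 865919

Total seconds to the label: (8 × 3600 + 1 × 60 + 3) = 28863.
Frame index = 28863 × 30 + 29 = 865919.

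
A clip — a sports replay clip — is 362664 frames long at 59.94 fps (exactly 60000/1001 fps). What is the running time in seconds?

6050.4444 seconds

Running time = 362664 / (60000/1001) = 6050.4444 s.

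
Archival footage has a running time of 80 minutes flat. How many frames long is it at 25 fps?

120000 frames

80 min = 4800 s.
Frames = 4800 × 25 = 120000.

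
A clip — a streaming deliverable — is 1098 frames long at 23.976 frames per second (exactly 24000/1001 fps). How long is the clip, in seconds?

45.79575 seconds

Running time = 1098 / (24000/1001) = 45.79575 s.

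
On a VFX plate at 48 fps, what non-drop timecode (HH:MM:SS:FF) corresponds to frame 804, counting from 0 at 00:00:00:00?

804 ÷ 48 = 16 full seconds, remainder 36 frames.
16 s = 0 h 0 min 16 s.
Timecode: 00:00:16:36.

00:00:16:36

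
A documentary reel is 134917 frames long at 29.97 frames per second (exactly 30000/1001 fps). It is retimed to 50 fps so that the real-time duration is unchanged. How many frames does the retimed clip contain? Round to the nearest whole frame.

225087 frames

Frames at target rate = 134917 × (50) / (30000/1001) = 135051917/600 ≈ 225086.528.
Nearest whole frame: 225087.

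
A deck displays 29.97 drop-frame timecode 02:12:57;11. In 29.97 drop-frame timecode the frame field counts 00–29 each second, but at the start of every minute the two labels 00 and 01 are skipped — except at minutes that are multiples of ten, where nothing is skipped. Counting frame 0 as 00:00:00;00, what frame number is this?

239083

Complete 10-minute blocks: 13, each 17982 frames → 233766.
Remaining 2 whole minutes in the current block: 1800 + 1 × 1798 = 3598 frames.
Within the current minute: 57 × 30 + 11 − 2 = 1719 (labels ;00/;01 skipped at this minute). Total = 233766 + 3598 + 1719 = 239083.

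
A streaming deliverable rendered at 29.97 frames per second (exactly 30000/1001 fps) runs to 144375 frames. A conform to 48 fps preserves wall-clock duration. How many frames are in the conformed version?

Target frames = source frames × (target rate / source rate) = 144375 × (48)/(30000/1001) = 144375 × 1001/625 = 231231.

231231 frames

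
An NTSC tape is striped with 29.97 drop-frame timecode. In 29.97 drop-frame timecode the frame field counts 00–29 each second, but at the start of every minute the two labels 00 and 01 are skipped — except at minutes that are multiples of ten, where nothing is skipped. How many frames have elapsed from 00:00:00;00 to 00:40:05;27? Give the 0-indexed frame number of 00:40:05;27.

Complete 10-minute blocks: 4, each 17982 frames → 71928.
Remaining 0 whole minutes in the current block: 0 frames.
Within the current minute: 5 × 30 + 27 = 177. Total = 71928 + 0 + 177 = 72105.

72105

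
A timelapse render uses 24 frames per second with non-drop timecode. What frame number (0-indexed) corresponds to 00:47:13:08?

frame 68000

Total seconds to the label: (0 × 3600 + 47 × 60 + 13) = 2833.
Frame index = 2833 × 24 + 8 = 68000.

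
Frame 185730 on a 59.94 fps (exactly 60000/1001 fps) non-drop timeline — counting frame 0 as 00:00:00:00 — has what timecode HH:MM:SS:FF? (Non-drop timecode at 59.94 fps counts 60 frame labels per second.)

185730 ÷ 60 = 3095 full seconds, remainder 30 frames.
3095 s = 0 h 51 min 35 s.
Timecode: 00:51:35:30.

00:51:35:30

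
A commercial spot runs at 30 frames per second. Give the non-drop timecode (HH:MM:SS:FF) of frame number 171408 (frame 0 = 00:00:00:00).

171408 ÷ 30 = 5713 full seconds, remainder 18 frames.
5713 s = 1 h 35 min 13 s.
Timecode: 01:35:13:18.

01:35:13:18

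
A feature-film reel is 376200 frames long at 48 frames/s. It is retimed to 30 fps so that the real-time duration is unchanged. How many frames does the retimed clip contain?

Frames at target rate = 376200 × (30) / (48) = 235125.

235125 frames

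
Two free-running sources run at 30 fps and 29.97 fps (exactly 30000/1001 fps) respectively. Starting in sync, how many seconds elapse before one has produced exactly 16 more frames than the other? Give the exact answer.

8008/15 seconds

The gap grows by |30000/1001 − 30| = 30/1001 frames per second.
Time for a 16-frame gap: 16 ÷ (30/1001) = 8008/15 s.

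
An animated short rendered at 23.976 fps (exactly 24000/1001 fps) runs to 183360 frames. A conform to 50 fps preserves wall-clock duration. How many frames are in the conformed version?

382382 frames

Target frames = source frames × (target rate / source rate) = 183360 × (50)/(24000/1001) = 183360 × 1001/480 = 382382.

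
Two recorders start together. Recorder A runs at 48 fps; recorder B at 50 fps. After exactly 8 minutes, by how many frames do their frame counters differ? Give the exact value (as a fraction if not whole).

960 frames

8 min = 480 s.
A emits 48 × 480 = 23040 frames; B emits 50 × 480 = 24000.
Difference = 960 frames; B is ahead of A.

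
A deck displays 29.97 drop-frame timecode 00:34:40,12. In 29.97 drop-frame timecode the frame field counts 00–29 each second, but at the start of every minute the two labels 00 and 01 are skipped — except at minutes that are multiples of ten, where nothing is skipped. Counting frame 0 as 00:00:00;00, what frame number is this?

Complete 10-minute blocks: 3, each 17982 frames → 53946.
Remaining 4 whole minutes in the current block: 1800 + 3 × 1798 = 7194 frames.
Within the current minute: 40 × 30 + 12 − 2 = 1210 (labels ;00/;01 skipped at this minute). Total = 53946 + 7194 + 1210 = 62350.

62350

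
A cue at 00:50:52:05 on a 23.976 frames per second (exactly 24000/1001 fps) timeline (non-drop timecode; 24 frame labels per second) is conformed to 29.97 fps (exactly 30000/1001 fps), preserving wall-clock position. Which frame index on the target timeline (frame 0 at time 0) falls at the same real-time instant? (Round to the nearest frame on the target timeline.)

frame 91566

Source frame index: (0×3600 + 50×60 + 52) × 24 + 5 = 73253.
Real time: 73253 / (24000/1001) = 73326253/24000 s.
Target frame: (73326253/24000) × (30000/1001) = 366265/4 ≈ 91566.250 → 91566.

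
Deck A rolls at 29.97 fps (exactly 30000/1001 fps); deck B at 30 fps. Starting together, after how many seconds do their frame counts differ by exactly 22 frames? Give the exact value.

11011/15 seconds

The gap grows by |30 − 30000/1001| = 30/1001 frames per second.
Time for a 22-frame gap: 22 ÷ (30/1001) = 11011/15 s.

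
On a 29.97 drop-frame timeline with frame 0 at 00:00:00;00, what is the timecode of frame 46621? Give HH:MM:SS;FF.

00:25:55;17

Ten DF minutes hold 17982 frames, so frame 46621 lies in block 2 (frames 35964–53945) with 10657 frames into that block.
The block's first minute is 1800 frames and the rest 1798 each; 10657 frames reaches minute 5, so 2 × 18 + 5 × 2 = 46 labels have been skipped so far.
Adding those back, label number 46621 + 46 = 46667 at 30 labels/s is 1555 s + 17 f = 0 h 25 min 55 s frame 17, i.e. 00:25:55;17.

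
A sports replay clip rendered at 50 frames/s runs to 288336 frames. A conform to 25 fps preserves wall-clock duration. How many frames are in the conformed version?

Target frames = source frames × (target rate / source rate) = 288336 × (25)/(50) = 288336 × 1/2 = 144168.

144168 frames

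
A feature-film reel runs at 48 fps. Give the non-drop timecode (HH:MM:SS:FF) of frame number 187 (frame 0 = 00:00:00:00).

00:00:03:43

187 ÷ 48 = 3 full seconds, remainder 43 frames.
3 s = 0 h 0 min 3 s.
Timecode: 00:00:03:43.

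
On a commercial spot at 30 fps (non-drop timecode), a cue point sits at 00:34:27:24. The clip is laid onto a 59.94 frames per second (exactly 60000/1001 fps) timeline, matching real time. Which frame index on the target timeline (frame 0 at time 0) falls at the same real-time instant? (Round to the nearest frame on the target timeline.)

Source frame index: (0×3600 + 34×60 + 27) × 30 + 24 = 62034.
Real time: 62034 / (30) = 10339/5 s.
Target frame: (10339/5) × (60000/1001) = 17724000/143 ≈ 123944.056 → 123944.

frame 123944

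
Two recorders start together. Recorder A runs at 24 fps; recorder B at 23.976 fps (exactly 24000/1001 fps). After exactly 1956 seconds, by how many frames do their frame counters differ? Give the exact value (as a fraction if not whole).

46944/1001 frames

A emits 24 × 1956 = 46944 frames; B emits 24000/1001 × 1956 = 46944000/1001.
Difference = 46944/1001 frames (≈ 46.8971); B is behind A.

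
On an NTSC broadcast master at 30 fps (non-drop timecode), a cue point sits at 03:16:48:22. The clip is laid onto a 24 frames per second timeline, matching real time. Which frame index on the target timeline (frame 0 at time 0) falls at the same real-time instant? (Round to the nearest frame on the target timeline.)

Source frame index: (3×3600 + 16×60 + 48) × 30 + 22 = 354262.
Real time: 354262 / (30) = 177131/15 s.
Target frame: (177131/15) × (24) = 1417048/5 ≈ 283409.600 → 283410.

frame 283410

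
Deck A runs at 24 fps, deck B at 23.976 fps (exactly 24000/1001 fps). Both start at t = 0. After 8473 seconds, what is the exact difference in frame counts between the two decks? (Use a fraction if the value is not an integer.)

A emits 24 × 8473 = 203352 frames; B emits 24000/1001 × 8473 = 203352000/1001.
Difference = 203352/1001 frames (≈ 203.1489); B is behind A.

203352/1001 frames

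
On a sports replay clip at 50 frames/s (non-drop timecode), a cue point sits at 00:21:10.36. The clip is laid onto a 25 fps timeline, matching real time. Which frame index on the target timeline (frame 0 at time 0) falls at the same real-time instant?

frame 31768

Source frame index: (0×3600 + 21×60 + 10) × 50 + 36 = 63536.
Real time: 63536 / (50) = 31768/25 s.
Target frame: (31768/25) × (25) = 31768.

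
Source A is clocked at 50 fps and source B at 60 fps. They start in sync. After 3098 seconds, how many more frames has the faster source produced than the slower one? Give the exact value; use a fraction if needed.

30980 frames

A emits 50 × 3098 = 154900 frames; B emits 60 × 3098 = 185880.
Difference = 30980 frames; B is ahead of A.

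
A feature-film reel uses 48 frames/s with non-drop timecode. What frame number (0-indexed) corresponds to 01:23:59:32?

Total seconds to the label: (1 × 3600 + 23 × 60 + 59) = 5039.
Frame index = 5039 × 48 + 32 = 241904.

frame 241904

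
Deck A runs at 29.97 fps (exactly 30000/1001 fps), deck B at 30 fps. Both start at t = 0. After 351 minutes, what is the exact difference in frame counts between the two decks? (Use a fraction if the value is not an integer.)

351 min = 21060 s.
A emits 30000/1001 × 21060 = 48600000/77 frames; B emits 30 × 21060 = 631800.
Difference = 48600/77 frames (≈ 631.1688); B is ahead of A.

48600/77 frames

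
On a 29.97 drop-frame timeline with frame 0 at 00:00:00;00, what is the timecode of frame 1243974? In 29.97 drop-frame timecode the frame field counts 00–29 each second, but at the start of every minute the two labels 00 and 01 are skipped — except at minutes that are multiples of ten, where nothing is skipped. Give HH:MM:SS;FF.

Each 10-minute DF block holds 10 × 60 × 30 − 9 × 2 = 17982 frames. 1243974 ÷ 17982 → 69 full blocks, remainder 3216.
Within the partial block the first minute is 1800 frames and each further minute 1798, so 1 further minute boundary passed. Total skipped labels = 18 × 69 + 2 × 1 = 1244.
Non-drop label index = 1243974 + 1244 = 1245218; at 30 labels/s that is 11:31:47:08, i.e. DF 11:31:47;08.

11:31:47;08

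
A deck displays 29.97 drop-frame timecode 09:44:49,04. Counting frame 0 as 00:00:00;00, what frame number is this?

1051622

Complete 10-minute blocks: 58, each 17982 frames → 1042956.
Remaining 4 whole minutes in the current block: 1800 + 3 × 1798 = 7194 frames.
Within the current minute: 49 × 30 + 4 − 2 = 1472 (labels ;00/;01 skipped at this minute). Total = 1042956 + 7194 + 1472 = 1051622.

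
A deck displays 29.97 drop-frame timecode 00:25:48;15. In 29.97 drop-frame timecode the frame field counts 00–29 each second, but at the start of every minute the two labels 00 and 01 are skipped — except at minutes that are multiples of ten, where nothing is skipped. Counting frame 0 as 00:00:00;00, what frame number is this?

As if non-drop at 30 labels/s: (0 × 3600 + 25 × 60 + 48) × 30 + 15 = 46455.
Minute boundaries passed: 25; those not divisible by 10: 25 − 2 = 23; dropped labels = 2 × 23 = 46.
Actual frame index = 46455 − 46 = 46409.

46409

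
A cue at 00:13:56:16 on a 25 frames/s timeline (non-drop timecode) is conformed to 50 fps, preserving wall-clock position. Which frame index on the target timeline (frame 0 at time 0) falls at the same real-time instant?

frame 41832

Source frame index: (0×3600 + 13×60 + 56) × 25 + 16 = 20916.
Real time: 20916 / (25) = 20916/25 s.
Target frame: (20916/25) × (50) = 41832.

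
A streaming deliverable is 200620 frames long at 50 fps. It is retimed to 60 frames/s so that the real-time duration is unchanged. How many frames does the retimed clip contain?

Target frames = source frames × (target rate / source rate) = 200620 × (60)/(50) = 200620 × 6/5 = 240744.

240744 frames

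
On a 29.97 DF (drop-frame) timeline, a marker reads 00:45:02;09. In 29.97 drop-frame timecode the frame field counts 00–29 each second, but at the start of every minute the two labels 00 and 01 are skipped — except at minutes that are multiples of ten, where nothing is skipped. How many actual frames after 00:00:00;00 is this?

80987

Complete 10-minute blocks: 4, each 17982 frames → 71928.
Remaining 5 whole minutes in the current block: 1800 + 4 × 1798 = 8992 frames.
Within the current minute: 2 × 30 + 9 − 2 = 67 (labels ;00/;01 skipped at this minute). Total = 71928 + 8992 + 67 = 80987.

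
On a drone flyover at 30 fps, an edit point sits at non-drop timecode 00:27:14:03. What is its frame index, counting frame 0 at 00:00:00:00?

49023

Total seconds to the label: (0 × 3600 + 27 × 60 + 14) = 1634.
Frame index = 1634 × 30 + 3 = 49023.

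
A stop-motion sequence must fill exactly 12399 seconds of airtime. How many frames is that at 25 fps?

Frames = 12399 × 25 = 309975.

309975 frames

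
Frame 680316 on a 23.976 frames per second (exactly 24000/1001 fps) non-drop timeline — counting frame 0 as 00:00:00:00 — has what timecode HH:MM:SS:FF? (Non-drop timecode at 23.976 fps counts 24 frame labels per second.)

680316 ÷ 24 = 28346 full seconds, remainder 12 frames.
28346 s = 7 h 52 min 26 s.
Timecode: 07:52:26:12.

07:52:26:12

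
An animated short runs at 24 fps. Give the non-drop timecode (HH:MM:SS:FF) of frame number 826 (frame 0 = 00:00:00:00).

826 ÷ 24 = 34 full seconds, remainder 10 frames.
34 s = 0 h 0 min 34 s.
Timecode: 00:00:34:10.

00:00:34:10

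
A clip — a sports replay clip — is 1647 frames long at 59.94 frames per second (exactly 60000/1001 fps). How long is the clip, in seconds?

Running time = 1647 / (60000/1001) = 27.47745 s.

27.47745 seconds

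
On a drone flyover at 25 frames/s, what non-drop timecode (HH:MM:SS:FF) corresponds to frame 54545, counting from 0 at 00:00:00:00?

54545 ÷ 25 = 2181 full seconds, remainder 20 frames.
2181 s = 0 h 36 min 21 s.
Timecode: 00:36:21:20.

00:36:21:20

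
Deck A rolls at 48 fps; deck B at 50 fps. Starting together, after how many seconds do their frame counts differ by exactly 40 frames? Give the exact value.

20 seconds

The gap grows by |50 − 48| = 2 frames per second.
Time for a 40-frame gap: 40 ÷ (2) = 20 s.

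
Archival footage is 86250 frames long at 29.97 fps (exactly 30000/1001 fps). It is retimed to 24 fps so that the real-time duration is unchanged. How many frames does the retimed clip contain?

Target frames = source frames × (target rate / source rate) = 86250 × (24)/(30000/1001) = 86250 × 1001/1250 = 69069.

69069 frames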